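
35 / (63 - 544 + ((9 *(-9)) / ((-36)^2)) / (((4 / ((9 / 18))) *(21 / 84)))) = -160 / 2199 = -0.07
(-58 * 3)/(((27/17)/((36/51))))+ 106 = 86/3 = 28.67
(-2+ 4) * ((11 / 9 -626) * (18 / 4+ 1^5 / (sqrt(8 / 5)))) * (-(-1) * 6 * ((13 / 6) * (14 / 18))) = -511693 / 9 -511693 * sqrt(10) / 162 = -66843.14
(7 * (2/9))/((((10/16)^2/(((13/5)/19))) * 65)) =896/106875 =0.01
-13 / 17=-0.76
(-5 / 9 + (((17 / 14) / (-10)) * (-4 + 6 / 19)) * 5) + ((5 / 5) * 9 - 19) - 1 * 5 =-4555 / 342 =-13.32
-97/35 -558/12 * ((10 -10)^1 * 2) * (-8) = -97/35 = -2.77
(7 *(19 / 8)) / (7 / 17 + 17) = 2261 / 2368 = 0.95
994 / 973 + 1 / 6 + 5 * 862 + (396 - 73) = 3864913 / 834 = 4634.19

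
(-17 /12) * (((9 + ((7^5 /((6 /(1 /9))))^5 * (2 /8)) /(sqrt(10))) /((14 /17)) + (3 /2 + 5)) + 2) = -55366975868983693761889 * sqrt(10) /440798423040- 578 /21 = -397201400373.01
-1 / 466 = -0.00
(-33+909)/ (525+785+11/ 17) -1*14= -99014/ 7427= -13.33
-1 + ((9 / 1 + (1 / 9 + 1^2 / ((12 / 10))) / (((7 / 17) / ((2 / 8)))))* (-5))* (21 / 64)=-25661 / 1536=-16.71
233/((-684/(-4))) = 233/171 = 1.36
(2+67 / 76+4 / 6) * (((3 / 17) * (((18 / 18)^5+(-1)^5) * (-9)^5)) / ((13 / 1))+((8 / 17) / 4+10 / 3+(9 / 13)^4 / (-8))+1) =41689521485 / 2656858464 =15.69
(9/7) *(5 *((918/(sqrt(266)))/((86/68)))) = 702270 *sqrt(266)/40033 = 286.11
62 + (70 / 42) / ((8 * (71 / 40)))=13231 / 213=62.12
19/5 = 3.80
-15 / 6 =-5 / 2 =-2.50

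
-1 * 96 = -96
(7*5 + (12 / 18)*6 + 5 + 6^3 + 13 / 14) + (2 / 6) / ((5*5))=273989 / 1050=260.94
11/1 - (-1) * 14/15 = 179/15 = 11.93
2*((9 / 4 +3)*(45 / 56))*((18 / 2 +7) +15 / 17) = 38745 / 272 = 142.44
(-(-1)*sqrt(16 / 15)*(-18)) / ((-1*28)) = 6*sqrt(15) / 35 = 0.66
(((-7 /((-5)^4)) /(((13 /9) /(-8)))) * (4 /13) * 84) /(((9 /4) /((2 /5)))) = 150528 /528125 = 0.29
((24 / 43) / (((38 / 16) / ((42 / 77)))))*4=4608 / 8987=0.51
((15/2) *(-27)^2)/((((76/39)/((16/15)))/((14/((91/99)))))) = 45581.68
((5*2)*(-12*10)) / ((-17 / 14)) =16800 / 17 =988.24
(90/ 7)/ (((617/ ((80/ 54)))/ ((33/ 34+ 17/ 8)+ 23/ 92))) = 3250/ 31467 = 0.10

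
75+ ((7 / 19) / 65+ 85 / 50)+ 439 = 1273793 / 2470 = 515.71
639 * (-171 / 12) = -36423 / 4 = -9105.75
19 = 19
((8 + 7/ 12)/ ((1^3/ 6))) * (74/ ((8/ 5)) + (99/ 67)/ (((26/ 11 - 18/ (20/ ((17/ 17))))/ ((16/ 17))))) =3566073725/ 1467032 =2430.81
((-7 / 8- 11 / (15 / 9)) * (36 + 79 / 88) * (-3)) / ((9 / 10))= 970853 / 1056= 919.37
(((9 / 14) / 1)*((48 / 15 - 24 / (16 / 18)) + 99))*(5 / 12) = 141 / 7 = 20.14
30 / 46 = 0.65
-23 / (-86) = 23 / 86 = 0.27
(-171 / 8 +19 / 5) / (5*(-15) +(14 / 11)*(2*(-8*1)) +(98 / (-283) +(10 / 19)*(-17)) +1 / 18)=374223069 / 2227276460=0.17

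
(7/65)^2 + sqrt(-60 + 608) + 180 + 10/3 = 206.75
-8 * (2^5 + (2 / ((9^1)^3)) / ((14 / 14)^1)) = -186640 / 729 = -256.02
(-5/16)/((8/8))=-5/16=-0.31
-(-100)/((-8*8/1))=-25/16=-1.56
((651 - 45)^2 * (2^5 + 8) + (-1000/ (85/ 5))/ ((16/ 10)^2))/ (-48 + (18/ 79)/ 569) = -17960268379993/ 58687536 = -306032.07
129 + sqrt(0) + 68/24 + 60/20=809/6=134.83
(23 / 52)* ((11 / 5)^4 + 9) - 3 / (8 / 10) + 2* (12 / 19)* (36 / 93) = 212119127 / 19142500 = 11.08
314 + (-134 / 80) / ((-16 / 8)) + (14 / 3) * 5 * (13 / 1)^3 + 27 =12385241 / 240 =51605.17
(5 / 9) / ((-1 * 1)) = -5 / 9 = -0.56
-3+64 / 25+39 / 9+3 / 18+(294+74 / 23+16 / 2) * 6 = 2110669 / 1150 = 1835.36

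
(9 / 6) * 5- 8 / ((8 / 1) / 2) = 11 / 2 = 5.50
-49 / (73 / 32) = -1568 / 73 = -21.48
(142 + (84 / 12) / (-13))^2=3381921 / 169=20011.37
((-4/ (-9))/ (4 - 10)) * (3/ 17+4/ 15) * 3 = -226/ 2295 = -0.10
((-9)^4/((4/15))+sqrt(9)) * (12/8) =295281/8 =36910.12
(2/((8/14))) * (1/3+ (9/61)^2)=13874/11163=1.24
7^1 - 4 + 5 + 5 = 13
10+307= 317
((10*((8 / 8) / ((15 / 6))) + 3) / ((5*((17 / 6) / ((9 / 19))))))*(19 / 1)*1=378 / 85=4.45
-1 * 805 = -805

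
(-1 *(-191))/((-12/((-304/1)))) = 14516/3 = 4838.67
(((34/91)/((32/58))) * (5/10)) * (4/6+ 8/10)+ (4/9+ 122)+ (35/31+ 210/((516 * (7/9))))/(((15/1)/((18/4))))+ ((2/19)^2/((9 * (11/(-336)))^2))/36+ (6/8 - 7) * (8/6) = 1976108053222603/17167581751320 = 115.11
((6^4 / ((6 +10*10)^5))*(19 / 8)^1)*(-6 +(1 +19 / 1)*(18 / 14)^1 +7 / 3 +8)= 323703 / 46837895216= 0.00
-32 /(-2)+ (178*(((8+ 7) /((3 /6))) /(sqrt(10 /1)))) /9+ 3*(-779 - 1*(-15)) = -2088.37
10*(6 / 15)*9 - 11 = 25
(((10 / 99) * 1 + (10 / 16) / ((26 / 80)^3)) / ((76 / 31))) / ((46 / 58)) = 1789895515 / 190097622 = 9.42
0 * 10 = 0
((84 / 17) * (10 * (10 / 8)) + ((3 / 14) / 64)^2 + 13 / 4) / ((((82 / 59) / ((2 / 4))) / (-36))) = -471162957147 / 559562752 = -842.02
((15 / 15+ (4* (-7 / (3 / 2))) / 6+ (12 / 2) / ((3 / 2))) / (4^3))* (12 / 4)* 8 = 17 / 24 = 0.71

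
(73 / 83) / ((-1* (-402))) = 73 / 33366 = 0.00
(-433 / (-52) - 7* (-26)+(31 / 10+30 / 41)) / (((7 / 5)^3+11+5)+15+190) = 51743275 / 59627776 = 0.87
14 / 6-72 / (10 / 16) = -1693 / 15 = -112.87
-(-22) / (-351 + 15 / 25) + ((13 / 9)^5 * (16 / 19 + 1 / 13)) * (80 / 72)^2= 187647664865 / 26535912012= 7.07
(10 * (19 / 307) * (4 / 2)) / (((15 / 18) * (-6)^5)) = -19 / 99468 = -0.00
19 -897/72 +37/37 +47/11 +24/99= 1061/88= 12.06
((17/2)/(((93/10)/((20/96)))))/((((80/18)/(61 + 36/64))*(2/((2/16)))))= 83725/507904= 0.16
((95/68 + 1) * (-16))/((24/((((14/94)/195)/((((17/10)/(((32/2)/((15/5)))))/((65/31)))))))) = -91280/11368971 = -0.01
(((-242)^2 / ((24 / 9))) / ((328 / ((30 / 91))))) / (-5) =-131769 / 29848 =-4.41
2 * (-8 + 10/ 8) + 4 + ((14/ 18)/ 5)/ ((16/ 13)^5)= -445667189/ 47185920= -9.44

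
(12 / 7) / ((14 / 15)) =90 / 49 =1.84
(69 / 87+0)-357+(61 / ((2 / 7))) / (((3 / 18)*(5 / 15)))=101117 / 29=3486.79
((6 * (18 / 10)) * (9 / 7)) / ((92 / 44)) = 5346 / 805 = 6.64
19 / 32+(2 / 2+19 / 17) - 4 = -701 / 544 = -1.29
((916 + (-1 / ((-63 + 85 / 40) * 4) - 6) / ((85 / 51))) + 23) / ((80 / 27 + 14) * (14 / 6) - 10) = 36898821 / 1166852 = 31.62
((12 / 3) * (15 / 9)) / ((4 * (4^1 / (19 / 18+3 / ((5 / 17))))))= 1013 / 216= 4.69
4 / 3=1.33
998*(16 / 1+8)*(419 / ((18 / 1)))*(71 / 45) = 118758008 / 135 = 879688.95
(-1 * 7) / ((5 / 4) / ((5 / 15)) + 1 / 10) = -20 / 11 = -1.82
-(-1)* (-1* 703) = -703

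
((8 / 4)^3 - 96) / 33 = -8 / 3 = -2.67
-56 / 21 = -8 / 3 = -2.67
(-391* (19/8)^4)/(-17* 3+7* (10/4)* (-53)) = 2681869/210944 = 12.71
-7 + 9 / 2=-5 / 2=-2.50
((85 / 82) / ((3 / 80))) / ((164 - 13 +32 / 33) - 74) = 37400 / 105493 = 0.35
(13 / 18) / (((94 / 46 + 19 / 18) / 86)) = 25714 / 1283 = 20.04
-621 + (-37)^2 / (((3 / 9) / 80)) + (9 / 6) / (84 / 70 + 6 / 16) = 6886739 / 21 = 327939.95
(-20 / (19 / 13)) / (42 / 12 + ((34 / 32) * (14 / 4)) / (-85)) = -41600 / 10507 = -3.96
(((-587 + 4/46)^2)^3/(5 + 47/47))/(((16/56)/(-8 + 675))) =1228303309404064244934807203/77236116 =15903224722020773868.73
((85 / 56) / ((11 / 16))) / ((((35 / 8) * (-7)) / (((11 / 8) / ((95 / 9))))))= -306 / 32585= -0.01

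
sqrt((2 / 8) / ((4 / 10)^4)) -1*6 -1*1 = -31 / 8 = -3.88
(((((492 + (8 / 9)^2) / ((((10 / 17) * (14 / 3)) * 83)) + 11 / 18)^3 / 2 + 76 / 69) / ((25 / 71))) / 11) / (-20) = -148443694626363995983 / 976652825468859000000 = -0.15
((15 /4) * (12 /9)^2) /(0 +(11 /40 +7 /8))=5.80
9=9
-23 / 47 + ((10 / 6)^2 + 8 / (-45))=496 / 235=2.11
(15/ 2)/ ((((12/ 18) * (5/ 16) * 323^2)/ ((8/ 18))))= 16/ 104329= 0.00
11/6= 1.83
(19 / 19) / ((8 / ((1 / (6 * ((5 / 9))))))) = 3 / 80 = 0.04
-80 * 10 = -800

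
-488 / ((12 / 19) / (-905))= 2097790 / 3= 699263.33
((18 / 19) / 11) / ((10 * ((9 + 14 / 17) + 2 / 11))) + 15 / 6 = 889031 / 355490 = 2.50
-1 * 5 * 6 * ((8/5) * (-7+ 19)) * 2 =-1152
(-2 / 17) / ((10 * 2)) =-1 / 170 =-0.01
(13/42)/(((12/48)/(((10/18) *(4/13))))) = 40/189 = 0.21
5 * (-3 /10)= -3 /2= -1.50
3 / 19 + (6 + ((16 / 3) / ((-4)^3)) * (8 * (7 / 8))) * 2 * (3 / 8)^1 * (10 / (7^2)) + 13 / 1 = 104175 / 7448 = 13.99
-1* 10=-10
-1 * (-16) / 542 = 0.03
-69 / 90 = -23 / 30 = -0.77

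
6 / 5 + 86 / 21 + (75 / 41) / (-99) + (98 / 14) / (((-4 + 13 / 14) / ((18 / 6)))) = -1.56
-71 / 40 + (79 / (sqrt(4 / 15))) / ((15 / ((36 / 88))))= -71 / 40 + 237 * sqrt(15) / 220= 2.40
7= 7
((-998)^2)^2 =992023968016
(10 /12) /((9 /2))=5 /27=0.19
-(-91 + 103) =-12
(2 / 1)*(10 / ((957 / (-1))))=-20 / 957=-0.02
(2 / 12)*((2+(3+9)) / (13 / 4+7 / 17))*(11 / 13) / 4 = 1309 / 9711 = 0.13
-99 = -99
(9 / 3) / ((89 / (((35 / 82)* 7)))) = 735 / 7298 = 0.10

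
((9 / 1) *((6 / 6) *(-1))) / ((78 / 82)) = -123 / 13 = -9.46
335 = 335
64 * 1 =64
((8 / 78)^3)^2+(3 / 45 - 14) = -245139128203 / 17593718805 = -13.93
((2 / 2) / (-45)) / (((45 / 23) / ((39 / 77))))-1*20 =-1039799 / 51975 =-20.01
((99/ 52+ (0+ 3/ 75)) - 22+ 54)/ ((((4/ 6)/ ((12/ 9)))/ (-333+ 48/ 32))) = -2250477/ 100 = -22504.77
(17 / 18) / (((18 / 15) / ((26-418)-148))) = -425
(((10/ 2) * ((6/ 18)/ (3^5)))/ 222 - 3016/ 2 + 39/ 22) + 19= -1323794353/ 890109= -1487.23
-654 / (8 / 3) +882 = 2547 / 4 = 636.75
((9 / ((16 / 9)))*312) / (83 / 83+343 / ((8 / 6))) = 6318 / 1033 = 6.12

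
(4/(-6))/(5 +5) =-1/15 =-0.07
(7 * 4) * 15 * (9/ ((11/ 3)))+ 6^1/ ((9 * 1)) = 34042/ 33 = 1031.58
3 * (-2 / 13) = -6 / 13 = -0.46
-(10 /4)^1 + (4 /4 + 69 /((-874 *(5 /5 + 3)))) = -1.52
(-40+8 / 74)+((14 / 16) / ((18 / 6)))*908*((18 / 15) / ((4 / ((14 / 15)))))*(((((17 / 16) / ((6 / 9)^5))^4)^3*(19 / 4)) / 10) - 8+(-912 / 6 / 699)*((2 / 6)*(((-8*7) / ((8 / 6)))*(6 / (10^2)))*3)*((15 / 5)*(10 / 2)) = 14999413170201078346368882343816943242267479151170199 / 5595348902178593623195176106775805952000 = 2680693095717.58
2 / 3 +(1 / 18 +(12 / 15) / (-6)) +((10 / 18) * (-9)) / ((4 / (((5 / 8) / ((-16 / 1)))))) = 14693 / 23040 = 0.64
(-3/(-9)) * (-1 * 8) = -8/3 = -2.67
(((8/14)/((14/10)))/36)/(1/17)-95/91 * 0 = 85/441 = 0.19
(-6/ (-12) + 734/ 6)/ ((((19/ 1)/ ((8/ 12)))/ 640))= 2758.36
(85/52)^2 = 7225/2704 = 2.67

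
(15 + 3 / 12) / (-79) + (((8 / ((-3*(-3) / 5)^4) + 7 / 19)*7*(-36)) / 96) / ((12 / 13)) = -1073957795 / 315137952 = -3.41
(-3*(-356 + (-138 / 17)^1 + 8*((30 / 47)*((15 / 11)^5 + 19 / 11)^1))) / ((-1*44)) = -63932020665 / 2830954478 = -22.58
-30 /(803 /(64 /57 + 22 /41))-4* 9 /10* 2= -22713232 /3127685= -7.26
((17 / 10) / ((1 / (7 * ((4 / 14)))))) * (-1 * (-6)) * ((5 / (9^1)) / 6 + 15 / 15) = 1003 / 45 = 22.29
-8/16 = -1/2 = -0.50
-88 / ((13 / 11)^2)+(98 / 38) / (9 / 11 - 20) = -42778923 / 677521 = -63.14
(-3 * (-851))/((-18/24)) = -3404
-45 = -45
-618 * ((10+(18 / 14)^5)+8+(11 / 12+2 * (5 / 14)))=-480787211 / 33614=-14303.18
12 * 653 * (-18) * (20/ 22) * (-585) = 825130800/ 11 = 75011890.91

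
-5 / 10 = -1 / 2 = -0.50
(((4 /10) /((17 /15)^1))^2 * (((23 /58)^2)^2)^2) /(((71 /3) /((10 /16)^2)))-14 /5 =-588610443425346024721 /210218109901757624320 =-2.80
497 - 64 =433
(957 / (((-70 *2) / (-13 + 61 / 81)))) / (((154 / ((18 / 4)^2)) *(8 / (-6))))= -8091 / 980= -8.26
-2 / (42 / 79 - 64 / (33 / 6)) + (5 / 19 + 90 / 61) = 10729546 / 5592175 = 1.92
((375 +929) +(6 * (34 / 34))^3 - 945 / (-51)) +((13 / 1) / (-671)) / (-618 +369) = 4369951466 / 2840343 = 1538.53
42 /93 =14 /31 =0.45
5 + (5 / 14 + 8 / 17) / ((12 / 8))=1982 / 357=5.55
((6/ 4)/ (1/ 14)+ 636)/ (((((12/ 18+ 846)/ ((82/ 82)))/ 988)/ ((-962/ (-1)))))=468337194/ 635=737538.89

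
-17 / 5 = -3.40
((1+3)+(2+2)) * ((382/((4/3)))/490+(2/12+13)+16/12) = 29566/245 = 120.68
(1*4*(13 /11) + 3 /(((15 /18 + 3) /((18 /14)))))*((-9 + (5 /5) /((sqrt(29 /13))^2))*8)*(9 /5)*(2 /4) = -90654912 /256795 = -353.02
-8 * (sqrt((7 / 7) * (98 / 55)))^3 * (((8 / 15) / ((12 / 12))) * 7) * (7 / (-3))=2151296 * sqrt(110) / 136125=165.75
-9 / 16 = -0.56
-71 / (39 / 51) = -1207 / 13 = -92.85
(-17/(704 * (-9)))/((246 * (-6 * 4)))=-17/37407744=-0.00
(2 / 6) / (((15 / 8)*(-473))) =-8 / 21285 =-0.00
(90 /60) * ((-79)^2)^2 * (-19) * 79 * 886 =-77698751131149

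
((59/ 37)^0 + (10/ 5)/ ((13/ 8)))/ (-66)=-29/ 858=-0.03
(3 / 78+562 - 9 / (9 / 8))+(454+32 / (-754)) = 760029 / 754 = 1008.00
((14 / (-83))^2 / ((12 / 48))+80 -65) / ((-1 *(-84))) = 104119 / 578676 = 0.18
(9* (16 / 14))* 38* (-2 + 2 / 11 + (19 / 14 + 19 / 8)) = 403218 / 539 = 748.09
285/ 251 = 1.14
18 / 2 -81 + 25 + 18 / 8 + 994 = 3797 / 4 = 949.25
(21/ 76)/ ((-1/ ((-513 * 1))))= 141.75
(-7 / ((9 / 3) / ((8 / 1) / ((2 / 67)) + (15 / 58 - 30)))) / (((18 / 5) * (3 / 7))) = -3385655 / 9396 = -360.33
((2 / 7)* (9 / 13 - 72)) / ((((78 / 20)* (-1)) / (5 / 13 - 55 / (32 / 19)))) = -20741625 / 123032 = -168.59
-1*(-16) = 16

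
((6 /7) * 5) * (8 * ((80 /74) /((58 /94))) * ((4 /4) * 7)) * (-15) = -6307.55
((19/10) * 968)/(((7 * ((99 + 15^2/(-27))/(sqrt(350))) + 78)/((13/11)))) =9536670/277489 - 1108536 * sqrt(14)/277489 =19.42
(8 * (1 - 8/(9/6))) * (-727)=25202.67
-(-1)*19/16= 19/16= 1.19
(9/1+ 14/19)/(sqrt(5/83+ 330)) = 37* sqrt(2273785)/104101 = 0.54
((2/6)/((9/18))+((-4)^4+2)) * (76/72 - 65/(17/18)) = -8045956/459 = -17529.32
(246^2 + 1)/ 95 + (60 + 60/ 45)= 199031/ 285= 698.35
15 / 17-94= -1583 / 17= -93.12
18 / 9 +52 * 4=210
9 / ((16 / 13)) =7.31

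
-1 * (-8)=8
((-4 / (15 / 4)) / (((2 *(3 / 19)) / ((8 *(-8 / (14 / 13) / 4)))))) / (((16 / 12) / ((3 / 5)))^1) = 22.58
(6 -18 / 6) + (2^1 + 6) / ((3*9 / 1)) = 89 / 27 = 3.30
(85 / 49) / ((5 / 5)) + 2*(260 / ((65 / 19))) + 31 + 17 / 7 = 9171 / 49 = 187.16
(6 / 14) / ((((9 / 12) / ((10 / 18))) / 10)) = 200 / 63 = 3.17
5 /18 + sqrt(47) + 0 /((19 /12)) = 7.13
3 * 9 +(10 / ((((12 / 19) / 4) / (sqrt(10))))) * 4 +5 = 32 +760 * sqrt(10) / 3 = 833.11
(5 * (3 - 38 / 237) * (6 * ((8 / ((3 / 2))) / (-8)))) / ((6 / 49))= -329770 / 711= -463.81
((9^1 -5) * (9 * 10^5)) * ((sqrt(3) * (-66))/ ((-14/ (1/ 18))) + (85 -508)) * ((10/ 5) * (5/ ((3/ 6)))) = -30456000000 + 132000000 * sqrt(3)/ 7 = -30423338470.49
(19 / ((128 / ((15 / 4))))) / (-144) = -95 / 24576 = -0.00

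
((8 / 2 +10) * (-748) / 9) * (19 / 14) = -14212 / 9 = -1579.11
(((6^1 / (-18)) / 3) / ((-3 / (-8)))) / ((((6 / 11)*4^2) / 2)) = -11 / 162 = -0.07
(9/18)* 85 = 85/2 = 42.50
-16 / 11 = -1.45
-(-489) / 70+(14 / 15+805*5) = 846913 / 210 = 4032.92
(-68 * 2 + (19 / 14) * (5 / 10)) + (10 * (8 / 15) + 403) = 22933 / 84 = 273.01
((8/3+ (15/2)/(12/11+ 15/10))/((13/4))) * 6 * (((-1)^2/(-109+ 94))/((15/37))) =-93832/55575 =-1.69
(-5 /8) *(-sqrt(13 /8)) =5 *sqrt(26) /32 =0.80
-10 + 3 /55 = -547 /55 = -9.95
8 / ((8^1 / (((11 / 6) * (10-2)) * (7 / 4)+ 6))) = 95 / 3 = 31.67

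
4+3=7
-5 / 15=-1 / 3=-0.33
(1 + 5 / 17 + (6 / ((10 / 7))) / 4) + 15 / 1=5897 / 340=17.34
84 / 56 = 3 / 2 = 1.50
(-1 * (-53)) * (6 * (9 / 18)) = 159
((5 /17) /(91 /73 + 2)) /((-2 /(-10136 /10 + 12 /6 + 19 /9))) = 3316171 /72522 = 45.73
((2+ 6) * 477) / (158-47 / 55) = 24.28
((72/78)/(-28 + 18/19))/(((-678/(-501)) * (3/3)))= -0.03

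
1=1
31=31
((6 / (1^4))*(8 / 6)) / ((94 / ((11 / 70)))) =22 / 1645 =0.01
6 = 6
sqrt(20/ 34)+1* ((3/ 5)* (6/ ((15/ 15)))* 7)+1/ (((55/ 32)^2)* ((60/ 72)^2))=sqrt(170)/ 17+1942614/ 75625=26.45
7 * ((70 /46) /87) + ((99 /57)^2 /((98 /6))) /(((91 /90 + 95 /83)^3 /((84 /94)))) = 137853397572236006435 /992363009004735627063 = 0.14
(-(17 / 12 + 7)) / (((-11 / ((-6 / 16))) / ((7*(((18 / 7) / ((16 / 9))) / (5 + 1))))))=-2727 / 5632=-0.48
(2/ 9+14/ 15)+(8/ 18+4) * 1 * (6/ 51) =428/ 255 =1.68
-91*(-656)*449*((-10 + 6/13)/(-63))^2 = 614422.54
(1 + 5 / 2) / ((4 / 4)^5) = 7 / 2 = 3.50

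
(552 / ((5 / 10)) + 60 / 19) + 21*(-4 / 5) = 103584 / 95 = 1090.36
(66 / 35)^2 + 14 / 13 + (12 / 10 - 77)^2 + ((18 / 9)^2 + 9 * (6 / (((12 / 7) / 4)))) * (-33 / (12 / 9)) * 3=-24857187 / 6370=-3902.23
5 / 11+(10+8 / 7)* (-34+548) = 441047 / 77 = 5727.88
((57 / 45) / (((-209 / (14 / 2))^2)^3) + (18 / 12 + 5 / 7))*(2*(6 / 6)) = 2039750597197721 / 460588844156595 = 4.43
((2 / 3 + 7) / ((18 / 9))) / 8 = 23 / 48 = 0.48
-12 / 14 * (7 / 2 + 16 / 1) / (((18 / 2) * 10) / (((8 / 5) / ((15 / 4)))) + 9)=-208 / 2737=-0.08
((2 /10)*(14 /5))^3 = 2744 /15625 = 0.18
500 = 500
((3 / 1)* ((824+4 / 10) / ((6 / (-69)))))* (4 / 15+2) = -64468.08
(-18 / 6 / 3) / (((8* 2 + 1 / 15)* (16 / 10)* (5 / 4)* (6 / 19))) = -95 / 964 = -0.10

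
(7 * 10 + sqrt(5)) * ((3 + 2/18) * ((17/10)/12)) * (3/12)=119 * sqrt(5)/1080 + 833/108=7.96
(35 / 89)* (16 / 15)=112 / 267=0.42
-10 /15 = -2 /3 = -0.67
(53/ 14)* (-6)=-159/ 7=-22.71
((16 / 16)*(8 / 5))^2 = 64 / 25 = 2.56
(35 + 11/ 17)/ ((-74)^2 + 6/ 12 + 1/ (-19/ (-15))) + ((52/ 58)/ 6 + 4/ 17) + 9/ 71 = 221985926/ 428554083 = 0.52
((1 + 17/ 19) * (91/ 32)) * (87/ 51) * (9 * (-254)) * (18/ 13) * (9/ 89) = -169149141/ 57494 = -2942.03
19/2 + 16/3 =89/6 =14.83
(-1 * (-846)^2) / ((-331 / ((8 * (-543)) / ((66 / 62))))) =-32127059808 / 3641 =-8823691.24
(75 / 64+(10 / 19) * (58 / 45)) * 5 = 101245 / 10944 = 9.25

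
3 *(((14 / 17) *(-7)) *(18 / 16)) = -19.46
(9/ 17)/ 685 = 9/ 11645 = 0.00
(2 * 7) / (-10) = -1.40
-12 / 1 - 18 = -30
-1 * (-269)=269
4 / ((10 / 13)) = 26 / 5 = 5.20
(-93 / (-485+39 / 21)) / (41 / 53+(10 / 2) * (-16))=-34503 / 14201018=-0.00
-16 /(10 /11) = -88 /5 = -17.60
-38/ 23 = -1.65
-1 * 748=-748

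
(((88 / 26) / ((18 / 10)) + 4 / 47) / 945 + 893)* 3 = 662933489 / 247455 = 2679.01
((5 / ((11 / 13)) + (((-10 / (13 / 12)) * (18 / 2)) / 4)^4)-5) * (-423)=-24728070543030 / 314171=-78708953.22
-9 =-9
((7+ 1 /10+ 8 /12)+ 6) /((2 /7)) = 2891 /60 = 48.18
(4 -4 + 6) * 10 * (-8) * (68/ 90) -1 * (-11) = -1055/ 3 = -351.67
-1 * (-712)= 712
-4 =-4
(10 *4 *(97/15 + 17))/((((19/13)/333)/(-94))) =-381967872/19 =-20103572.21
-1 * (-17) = 17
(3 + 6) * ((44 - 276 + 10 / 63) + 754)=32896 / 7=4699.43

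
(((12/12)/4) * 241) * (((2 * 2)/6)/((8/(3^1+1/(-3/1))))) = 241/18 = 13.39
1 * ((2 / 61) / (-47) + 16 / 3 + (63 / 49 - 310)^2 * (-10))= -401657657776 / 421449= -953039.77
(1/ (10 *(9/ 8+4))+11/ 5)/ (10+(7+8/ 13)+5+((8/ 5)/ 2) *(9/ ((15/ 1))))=29575/ 307746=0.10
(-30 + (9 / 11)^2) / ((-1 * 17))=1.73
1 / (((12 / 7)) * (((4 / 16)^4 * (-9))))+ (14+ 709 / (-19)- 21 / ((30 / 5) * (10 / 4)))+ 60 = 18.69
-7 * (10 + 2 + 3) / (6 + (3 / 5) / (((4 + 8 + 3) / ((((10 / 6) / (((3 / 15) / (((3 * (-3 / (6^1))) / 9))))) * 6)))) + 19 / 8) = -2520 / 193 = -13.06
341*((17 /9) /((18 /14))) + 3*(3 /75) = 1014718 /2025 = 501.10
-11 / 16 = -0.69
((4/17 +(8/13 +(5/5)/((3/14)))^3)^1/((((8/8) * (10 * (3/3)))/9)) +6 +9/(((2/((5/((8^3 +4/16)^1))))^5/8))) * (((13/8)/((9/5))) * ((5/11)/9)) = 130063249193419989829885/20545211114478095834646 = 6.33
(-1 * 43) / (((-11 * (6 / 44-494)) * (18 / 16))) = -688 / 97785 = -0.01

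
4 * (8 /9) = 32 /9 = 3.56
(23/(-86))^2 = 529/7396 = 0.07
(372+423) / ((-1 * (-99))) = 265 / 33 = 8.03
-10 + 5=-5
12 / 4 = 3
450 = 450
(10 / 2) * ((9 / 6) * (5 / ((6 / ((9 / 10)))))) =45 / 8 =5.62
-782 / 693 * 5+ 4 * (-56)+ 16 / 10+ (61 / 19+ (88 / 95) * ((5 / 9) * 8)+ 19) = -4426628 / 21945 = -201.71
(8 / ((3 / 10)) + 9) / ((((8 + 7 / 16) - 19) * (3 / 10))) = -17120 / 1521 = -11.26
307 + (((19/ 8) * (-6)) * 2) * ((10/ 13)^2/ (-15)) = 52073/ 169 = 308.12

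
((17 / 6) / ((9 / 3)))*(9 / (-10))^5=-111537 / 200000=-0.56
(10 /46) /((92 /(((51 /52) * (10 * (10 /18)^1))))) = 2125 /165048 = 0.01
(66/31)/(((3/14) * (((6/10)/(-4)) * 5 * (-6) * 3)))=616/837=0.74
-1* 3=-3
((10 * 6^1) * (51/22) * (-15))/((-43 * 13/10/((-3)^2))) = 2065500/6149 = 335.91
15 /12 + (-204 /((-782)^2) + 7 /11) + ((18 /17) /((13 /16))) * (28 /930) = 1535051249 /797319380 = 1.93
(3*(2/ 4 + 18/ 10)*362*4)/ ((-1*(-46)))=1086/ 5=217.20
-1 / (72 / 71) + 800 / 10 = 5689 / 72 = 79.01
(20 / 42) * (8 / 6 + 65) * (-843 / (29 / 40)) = -22367600 / 609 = -36728.41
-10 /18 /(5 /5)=-5 /9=-0.56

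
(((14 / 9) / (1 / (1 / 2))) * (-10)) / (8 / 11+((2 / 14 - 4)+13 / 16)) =17248 / 5139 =3.36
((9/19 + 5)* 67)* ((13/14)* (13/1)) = 588796/133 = 4427.04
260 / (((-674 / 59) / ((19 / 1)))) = -145730 / 337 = -432.43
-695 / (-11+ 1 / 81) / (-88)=-11259 / 15664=-0.72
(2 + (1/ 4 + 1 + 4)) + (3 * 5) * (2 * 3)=389/ 4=97.25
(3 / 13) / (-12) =-1 / 52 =-0.02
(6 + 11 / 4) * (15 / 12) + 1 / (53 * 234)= 1085183 / 99216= 10.94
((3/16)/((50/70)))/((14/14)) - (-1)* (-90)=-7179/80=-89.74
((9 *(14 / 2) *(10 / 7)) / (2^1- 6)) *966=-21735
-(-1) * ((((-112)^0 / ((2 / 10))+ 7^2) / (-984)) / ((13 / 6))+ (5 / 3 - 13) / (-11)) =35353 / 35178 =1.00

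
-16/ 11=-1.45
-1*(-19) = 19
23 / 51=0.45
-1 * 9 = -9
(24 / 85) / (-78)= -4 / 1105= -0.00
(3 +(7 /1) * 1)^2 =100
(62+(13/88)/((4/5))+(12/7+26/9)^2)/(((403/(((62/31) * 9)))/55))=204.81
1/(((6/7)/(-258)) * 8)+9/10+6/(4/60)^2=52531/40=1313.28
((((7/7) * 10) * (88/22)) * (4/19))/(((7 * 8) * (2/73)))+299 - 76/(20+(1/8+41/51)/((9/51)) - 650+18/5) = 9059132553/29739997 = 304.61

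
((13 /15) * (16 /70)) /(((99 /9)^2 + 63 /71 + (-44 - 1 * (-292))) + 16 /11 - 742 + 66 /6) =-81224 /147468825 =-0.00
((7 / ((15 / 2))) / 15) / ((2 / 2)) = 14 / 225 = 0.06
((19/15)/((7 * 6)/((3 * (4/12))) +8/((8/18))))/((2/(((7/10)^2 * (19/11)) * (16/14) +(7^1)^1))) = 41629/495000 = 0.08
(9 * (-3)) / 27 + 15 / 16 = -1 / 16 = -0.06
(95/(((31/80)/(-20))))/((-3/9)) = 456000/31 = 14709.68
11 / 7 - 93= -91.43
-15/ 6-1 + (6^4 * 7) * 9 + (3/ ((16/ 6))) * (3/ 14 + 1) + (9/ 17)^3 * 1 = 44926209329/ 550256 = 81646.01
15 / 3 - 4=1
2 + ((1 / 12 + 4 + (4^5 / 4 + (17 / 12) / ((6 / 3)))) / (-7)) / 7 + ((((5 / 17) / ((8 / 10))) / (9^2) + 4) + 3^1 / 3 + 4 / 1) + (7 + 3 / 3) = 7385465 / 539784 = 13.68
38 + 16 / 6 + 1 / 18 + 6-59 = -221 / 18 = -12.28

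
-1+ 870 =869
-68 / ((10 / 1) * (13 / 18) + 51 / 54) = -408 / 49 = -8.33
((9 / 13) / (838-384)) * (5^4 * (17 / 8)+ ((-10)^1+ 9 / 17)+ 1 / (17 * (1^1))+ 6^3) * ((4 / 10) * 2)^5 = 120223296 / 156771875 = 0.77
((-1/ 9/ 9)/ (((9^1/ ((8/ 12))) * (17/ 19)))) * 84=-1064/ 12393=-0.09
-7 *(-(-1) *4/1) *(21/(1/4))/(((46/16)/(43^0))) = -18816/23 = -818.09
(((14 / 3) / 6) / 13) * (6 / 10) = 0.04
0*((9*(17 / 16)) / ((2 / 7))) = 0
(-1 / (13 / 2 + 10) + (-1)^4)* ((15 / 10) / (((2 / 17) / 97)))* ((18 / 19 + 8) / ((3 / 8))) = 17380460 / 627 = 27720.03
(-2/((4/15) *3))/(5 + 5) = -1/4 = -0.25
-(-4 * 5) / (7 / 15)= 300 / 7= 42.86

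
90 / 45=2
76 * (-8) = -608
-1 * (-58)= 58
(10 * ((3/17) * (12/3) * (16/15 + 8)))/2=32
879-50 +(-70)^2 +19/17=97412/17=5730.12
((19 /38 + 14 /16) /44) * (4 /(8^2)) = 1 /512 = 0.00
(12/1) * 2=24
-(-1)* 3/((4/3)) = 2.25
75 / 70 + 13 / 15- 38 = -7573 / 210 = -36.06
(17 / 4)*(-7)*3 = -357 / 4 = -89.25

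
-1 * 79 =-79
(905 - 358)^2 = 299209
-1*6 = -6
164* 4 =656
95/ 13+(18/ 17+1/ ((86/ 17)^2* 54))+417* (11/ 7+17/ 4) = 1505015449181/ 617847048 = 2435.90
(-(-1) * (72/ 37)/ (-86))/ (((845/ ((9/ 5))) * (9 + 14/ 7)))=-324/ 73941725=-0.00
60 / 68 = 15 / 17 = 0.88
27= 27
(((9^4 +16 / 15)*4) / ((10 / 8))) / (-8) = -196862 / 75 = -2624.83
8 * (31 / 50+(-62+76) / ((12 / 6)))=1524 / 25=60.96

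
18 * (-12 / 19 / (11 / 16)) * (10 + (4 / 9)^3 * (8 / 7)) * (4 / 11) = -26389504 / 434511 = -60.73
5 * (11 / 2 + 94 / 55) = 793 / 22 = 36.05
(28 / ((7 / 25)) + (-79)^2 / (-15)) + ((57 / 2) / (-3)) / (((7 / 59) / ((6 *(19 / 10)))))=-51613 / 42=-1228.88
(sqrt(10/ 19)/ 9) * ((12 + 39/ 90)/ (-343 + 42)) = -373 * sqrt(190)/ 1544130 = -0.00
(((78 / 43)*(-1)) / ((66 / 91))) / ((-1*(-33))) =-1183 / 15609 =-0.08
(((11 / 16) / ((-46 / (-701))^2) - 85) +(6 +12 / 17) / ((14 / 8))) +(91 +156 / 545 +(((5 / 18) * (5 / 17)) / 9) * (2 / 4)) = 30196368892709 / 177854201280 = 169.78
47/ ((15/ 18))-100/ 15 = 746/ 15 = 49.73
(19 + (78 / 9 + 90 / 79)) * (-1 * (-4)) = 27308 / 237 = 115.22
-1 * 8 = -8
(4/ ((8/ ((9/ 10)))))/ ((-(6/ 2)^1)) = -3/ 20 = -0.15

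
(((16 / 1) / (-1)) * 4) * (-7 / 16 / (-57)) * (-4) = 112 / 57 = 1.96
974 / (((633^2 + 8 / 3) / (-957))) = -2796354 / 1202075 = -2.33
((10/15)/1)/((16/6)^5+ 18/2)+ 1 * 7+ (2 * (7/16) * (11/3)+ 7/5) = 9742351/838920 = 11.61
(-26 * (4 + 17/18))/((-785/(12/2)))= 2314/2355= 0.98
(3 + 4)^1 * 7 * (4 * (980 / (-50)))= -19208 / 5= -3841.60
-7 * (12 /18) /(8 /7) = -49 /12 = -4.08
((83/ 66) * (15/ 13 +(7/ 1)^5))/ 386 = 9067999/ 165594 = 54.76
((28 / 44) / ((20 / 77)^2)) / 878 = 3773 / 351200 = 0.01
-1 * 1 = -1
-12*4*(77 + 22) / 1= -4752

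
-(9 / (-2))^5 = 59049 / 32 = 1845.28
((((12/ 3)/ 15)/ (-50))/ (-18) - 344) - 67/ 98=-114004027/ 330750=-344.68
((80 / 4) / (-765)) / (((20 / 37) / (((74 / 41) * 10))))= -0.87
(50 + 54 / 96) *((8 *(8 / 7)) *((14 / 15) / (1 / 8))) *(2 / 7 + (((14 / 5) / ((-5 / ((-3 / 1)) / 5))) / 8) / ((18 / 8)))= 4090304 / 1575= 2597.02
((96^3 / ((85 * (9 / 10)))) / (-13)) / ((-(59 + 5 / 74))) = 4849664 / 321997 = 15.06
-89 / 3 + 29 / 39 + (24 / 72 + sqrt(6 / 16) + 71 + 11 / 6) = sqrt(6) / 4 + 3451 / 78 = 44.86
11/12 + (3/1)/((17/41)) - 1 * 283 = -56069/204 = -274.85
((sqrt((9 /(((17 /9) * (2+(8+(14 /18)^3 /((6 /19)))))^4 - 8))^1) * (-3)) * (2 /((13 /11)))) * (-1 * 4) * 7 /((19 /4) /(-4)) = -19637569746432 * sqrt(532802517475971265074433) /18800317402366414639054993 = -0.76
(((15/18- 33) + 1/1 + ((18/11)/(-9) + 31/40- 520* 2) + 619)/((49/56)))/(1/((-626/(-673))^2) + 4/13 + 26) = -3036647515876/161595667695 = -18.79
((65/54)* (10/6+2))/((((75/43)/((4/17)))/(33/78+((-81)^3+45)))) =-1307020561/4131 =-316393.26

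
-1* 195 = -195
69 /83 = 0.83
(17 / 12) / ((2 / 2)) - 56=-655 / 12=-54.58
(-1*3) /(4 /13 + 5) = -13 /23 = -0.57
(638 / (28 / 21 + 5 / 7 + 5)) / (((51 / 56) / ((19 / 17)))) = 1187956 / 10693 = 111.10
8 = 8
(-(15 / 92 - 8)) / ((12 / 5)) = 3.27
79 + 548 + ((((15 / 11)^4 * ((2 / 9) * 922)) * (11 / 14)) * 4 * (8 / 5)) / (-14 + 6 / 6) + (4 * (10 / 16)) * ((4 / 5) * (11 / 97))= 4149498761 / 11748737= 353.19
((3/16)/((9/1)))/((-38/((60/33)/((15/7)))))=-7/15048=-0.00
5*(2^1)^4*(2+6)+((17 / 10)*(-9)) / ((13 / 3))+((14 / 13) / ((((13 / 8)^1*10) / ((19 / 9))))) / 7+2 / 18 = 9682691 / 15210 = 636.60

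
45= 45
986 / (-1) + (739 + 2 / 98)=-12102 / 49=-246.98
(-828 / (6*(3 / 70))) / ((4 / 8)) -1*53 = -6493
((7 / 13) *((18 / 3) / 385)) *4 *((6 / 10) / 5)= 72 / 17875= 0.00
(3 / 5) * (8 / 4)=6 / 5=1.20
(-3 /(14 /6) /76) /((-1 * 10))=9 /5320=0.00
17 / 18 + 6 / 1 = 125 / 18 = 6.94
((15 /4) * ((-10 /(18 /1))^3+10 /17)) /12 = 25825 /198288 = 0.13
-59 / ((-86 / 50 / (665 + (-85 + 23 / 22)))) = 19931.21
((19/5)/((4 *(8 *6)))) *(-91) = -1729/960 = -1.80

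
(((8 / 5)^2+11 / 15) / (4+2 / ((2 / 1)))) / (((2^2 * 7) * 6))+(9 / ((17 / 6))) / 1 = 3.18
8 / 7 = 1.14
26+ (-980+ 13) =-941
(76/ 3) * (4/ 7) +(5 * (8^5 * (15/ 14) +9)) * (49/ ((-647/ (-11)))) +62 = 1988518037/ 13587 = 146354.46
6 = 6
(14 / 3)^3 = 101.63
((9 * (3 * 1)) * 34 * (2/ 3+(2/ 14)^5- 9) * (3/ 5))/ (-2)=192858948/ 84035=2294.98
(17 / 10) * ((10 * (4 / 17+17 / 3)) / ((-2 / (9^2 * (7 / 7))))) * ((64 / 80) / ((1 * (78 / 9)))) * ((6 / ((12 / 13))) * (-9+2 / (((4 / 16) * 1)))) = 24381 / 10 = 2438.10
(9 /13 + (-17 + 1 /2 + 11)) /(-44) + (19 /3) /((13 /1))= 2047 /3432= 0.60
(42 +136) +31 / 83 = 14805 / 83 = 178.37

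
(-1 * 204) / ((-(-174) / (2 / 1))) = -68 / 29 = -2.34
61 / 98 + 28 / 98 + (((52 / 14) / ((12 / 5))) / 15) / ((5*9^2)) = 162248 / 178605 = 0.91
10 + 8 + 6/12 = 37/2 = 18.50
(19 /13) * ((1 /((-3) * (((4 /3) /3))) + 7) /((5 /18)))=855 /26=32.88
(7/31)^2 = 0.05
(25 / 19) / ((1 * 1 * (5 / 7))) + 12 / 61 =2363 / 1159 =2.04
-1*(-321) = 321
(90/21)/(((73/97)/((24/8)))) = 8730/511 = 17.08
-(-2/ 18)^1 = 0.11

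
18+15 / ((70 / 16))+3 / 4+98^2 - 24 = 268861 / 28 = 9602.18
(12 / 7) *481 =5772 / 7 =824.57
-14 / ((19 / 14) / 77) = -15092 / 19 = -794.32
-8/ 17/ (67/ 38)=-0.27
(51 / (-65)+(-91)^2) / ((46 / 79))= 21259453 / 1495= 14220.37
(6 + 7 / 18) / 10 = 23 / 36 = 0.64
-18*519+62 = -9280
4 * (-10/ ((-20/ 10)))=20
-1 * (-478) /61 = 478 /61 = 7.84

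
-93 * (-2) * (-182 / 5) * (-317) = 10731084 / 5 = 2146216.80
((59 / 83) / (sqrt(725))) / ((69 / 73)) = 4307 * sqrt(29) / 830415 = 0.03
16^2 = 256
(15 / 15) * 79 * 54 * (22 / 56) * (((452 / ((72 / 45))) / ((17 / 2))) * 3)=167099.94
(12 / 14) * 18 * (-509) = -54972 / 7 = -7853.14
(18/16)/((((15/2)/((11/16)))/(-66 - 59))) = -12.89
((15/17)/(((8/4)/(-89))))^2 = 1782225/1156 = 1541.72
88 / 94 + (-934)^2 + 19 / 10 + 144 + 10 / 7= 2870539031 / 3290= 872504.26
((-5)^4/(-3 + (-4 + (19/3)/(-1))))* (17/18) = -2125/48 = -44.27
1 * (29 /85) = 29 /85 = 0.34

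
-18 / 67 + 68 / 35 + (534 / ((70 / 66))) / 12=29233 / 670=43.63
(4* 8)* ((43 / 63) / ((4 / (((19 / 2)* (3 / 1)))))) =3268 / 21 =155.62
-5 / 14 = -0.36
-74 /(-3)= 74 /3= 24.67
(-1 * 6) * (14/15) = -28/5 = -5.60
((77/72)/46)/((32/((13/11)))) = 91/105984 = 0.00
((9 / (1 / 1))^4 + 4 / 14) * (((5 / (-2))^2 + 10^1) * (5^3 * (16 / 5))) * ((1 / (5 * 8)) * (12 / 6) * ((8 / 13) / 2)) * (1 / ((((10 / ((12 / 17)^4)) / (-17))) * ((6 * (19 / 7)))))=-1587306240 / 93347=-17004.36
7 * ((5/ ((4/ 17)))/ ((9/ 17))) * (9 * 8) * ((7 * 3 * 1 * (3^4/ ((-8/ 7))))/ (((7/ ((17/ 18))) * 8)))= -32499495/ 64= -507804.61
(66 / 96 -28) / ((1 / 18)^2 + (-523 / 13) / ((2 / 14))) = 24219 / 249716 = 0.10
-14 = -14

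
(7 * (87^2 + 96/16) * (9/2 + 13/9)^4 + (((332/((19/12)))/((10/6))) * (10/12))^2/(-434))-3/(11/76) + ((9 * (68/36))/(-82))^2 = 3355997014128433577053/50686943109264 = 66210286.28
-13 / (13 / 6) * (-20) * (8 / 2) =480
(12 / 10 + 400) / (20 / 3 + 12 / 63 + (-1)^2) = 14042 / 275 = 51.06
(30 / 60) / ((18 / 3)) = 1 / 12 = 0.08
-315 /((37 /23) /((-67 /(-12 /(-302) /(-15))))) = -366488325 /74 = -4952544.93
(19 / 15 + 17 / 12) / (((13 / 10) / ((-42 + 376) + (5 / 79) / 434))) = 689.41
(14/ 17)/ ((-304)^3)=-7/ 238802944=-0.00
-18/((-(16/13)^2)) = 11.88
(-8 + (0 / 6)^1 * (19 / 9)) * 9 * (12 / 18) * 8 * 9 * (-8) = 27648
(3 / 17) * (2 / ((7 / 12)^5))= 1492992 / 285719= 5.23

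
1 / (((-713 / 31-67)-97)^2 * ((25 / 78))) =0.00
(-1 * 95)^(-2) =1/ 9025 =0.00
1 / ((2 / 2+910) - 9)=0.00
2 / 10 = 1 / 5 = 0.20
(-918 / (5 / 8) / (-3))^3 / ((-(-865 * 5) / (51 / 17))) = 81406.55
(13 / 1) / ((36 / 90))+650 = 1365 / 2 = 682.50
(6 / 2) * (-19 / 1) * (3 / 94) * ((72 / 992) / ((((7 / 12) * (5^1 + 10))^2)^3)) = -787968 / 2678353015625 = -0.00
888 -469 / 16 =13739 / 16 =858.69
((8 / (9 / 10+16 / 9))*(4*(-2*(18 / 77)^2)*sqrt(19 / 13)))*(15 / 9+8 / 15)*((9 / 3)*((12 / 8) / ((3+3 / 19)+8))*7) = -7978176*sqrt(247) / 12785773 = -9.81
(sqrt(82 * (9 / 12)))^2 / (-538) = -123 / 1076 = -0.11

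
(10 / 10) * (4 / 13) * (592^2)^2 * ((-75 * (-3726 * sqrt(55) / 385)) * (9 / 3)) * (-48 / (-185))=21373305407668224 * sqrt(55) / 1001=158350324903678.96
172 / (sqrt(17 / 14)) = 172*sqrt(238) / 17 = 156.09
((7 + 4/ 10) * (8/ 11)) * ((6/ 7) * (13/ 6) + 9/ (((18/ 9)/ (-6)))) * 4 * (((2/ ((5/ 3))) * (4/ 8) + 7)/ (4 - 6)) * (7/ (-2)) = -179968/ 25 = -7198.72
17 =17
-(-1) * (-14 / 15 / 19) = -0.05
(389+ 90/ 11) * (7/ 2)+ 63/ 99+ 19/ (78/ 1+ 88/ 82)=24803153/ 17831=1391.01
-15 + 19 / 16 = -221 / 16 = -13.81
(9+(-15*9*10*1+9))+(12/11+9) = -14541/11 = -1321.91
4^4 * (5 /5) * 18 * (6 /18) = 1536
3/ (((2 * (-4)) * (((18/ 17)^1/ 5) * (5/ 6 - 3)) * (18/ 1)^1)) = 85/ 1872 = 0.05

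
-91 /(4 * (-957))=91 /3828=0.02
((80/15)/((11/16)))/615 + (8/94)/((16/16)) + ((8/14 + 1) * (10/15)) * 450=3148406984/6677055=471.53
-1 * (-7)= 7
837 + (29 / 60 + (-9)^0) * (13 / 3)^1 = 151817 / 180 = 843.43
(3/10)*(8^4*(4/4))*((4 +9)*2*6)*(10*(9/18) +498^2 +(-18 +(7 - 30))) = 237668401152/5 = 47533680230.40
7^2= 49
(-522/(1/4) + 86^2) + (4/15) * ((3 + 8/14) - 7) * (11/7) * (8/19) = 24705924/4655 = 5307.40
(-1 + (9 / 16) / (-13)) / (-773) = 217 / 160784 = 0.00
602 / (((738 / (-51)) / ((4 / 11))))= -20468 / 1353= -15.13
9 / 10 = 0.90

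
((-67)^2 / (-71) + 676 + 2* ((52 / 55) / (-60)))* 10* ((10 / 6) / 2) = 35891429 / 7029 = 5106.19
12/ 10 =6/ 5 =1.20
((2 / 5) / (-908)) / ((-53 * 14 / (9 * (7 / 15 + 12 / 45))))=33 / 8421700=0.00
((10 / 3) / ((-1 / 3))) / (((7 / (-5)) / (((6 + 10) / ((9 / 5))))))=4000 / 63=63.49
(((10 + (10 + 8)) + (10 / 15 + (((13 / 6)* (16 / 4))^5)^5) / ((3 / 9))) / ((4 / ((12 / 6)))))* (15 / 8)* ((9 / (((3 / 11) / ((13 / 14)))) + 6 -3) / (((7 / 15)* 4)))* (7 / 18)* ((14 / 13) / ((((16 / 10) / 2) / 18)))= 2323343206953181965853635696153532346375 / 17406027729792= 133479231621386463574873600.00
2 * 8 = 16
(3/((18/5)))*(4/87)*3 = 10/87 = 0.11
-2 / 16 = -1 / 8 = -0.12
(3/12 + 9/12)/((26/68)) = 34/13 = 2.62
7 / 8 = 0.88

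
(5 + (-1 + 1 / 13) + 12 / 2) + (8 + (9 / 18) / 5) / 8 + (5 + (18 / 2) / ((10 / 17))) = 6529 / 208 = 31.39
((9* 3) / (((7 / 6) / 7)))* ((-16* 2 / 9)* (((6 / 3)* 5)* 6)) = -34560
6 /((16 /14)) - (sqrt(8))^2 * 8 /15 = 59 /60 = 0.98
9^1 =9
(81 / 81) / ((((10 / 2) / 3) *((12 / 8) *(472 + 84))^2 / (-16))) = -4 / 289815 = -0.00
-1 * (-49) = 49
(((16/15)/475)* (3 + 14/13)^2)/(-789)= -44944/950054625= -0.00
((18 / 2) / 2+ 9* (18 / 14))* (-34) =-3825 / 7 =-546.43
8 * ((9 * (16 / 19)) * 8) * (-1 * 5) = -2425.26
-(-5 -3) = 8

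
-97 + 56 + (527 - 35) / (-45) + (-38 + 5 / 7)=-9368 / 105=-89.22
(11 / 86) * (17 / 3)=187 / 258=0.72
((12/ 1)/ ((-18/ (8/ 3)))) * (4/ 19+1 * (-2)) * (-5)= -2720/ 171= -15.91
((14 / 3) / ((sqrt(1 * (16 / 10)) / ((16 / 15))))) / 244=14 * sqrt(10) / 2745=0.02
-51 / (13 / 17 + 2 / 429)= -371943 / 5611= -66.29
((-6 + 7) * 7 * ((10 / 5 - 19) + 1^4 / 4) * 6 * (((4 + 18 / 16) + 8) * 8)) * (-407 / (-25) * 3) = -36076887 / 10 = -3607688.70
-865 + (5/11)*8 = -9475/11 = -861.36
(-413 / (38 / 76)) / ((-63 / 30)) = 1180 / 3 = 393.33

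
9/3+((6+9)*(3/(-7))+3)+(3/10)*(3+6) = 159/70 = 2.27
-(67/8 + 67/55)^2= -92.03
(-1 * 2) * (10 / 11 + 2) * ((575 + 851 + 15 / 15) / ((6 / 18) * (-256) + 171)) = -273984 / 2827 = -96.92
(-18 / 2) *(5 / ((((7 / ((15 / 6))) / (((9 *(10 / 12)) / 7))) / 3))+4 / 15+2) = -70617 / 980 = -72.06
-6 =-6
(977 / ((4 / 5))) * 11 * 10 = 268675 / 2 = 134337.50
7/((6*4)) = 7/24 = 0.29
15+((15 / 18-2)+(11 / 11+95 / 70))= 340 / 21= 16.19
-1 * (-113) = 113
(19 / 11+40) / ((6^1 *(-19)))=-153 / 418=-0.37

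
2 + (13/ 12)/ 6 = 157/ 72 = 2.18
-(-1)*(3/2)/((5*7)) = 3/70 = 0.04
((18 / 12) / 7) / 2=3 / 28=0.11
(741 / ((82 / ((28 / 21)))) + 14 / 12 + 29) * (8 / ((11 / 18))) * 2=498480 / 451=1105.28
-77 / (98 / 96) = -528 / 7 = -75.43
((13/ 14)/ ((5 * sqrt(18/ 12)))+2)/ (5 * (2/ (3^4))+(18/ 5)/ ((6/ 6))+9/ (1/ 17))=351 * sqrt(6)/ 888622+810/ 63473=0.01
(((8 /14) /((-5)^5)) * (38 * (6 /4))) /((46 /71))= -8094 /503125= -0.02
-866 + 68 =-798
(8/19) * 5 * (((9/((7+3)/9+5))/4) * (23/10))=1863/1045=1.78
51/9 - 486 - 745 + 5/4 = -14689/12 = -1224.08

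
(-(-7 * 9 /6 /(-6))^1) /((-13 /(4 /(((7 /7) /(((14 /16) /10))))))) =49 /1040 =0.05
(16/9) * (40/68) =160/153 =1.05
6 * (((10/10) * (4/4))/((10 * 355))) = 3/1775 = 0.00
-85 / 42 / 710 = -17 / 5964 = -0.00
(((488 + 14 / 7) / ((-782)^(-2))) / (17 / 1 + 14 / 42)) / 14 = 16052505 / 13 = 1234808.08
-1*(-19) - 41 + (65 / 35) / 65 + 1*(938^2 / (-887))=-31476643 / 31045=-1013.90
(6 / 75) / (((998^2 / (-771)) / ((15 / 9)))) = -257 / 2490010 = -0.00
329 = 329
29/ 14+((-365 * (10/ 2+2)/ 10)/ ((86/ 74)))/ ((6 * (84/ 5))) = -4751/ 43344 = -0.11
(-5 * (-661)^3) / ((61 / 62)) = 89529482110 / 61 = 1467696428.03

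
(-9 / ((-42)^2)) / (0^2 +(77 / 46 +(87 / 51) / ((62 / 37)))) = -0.00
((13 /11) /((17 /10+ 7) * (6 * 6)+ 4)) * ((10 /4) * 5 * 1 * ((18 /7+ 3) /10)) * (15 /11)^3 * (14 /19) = 3290625 /67875676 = 0.05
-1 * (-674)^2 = -454276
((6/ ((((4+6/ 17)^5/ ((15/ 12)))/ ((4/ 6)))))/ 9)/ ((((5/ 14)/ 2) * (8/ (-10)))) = -49694995/ 19971059616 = -0.00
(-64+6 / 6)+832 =769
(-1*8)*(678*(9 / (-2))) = 24408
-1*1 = -1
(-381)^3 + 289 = -55306052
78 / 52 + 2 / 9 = 31 / 18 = 1.72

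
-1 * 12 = -12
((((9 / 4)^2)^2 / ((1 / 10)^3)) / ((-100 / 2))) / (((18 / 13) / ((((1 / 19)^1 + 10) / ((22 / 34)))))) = -153859095 / 26752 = -5751.31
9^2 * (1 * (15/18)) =135/2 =67.50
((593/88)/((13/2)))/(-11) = -593/6292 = -0.09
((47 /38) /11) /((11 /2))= 47 /2299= 0.02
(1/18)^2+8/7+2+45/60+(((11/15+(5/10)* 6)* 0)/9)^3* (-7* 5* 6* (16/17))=2209/567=3.90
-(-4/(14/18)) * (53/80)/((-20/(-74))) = 17649/1400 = 12.61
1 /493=0.00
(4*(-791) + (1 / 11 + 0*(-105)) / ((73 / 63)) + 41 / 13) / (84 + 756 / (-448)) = -175974688 / 4582721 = -38.40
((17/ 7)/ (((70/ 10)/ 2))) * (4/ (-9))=-136/ 441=-0.31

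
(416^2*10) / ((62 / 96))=83066880 / 31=2679576.77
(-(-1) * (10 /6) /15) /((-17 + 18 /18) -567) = -0.00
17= 17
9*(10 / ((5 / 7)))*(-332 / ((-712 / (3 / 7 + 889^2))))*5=20662953750 / 89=232168019.66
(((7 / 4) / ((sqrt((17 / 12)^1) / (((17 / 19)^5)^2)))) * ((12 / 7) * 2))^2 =103279292215985372333970096 / 37589973457545958193355601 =2.75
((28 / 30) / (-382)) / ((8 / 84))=-49 / 1910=-0.03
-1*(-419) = 419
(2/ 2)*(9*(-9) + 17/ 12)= -955/ 12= -79.58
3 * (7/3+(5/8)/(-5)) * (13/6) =689/48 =14.35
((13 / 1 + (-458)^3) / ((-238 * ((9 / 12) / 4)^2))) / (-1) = -1756743296 / 153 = -11481982.33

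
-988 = -988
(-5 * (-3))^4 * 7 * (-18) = -6378750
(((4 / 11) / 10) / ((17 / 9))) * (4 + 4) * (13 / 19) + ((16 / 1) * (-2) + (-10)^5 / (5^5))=-63.89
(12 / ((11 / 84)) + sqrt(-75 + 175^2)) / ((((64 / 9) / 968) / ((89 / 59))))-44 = 1107590 / 59 + 484605 *sqrt(1222) / 472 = 54663.38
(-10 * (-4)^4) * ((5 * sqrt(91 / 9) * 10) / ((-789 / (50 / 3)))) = 6400000 * sqrt(91) / 7101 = 8597.68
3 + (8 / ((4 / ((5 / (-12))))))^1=13 / 6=2.17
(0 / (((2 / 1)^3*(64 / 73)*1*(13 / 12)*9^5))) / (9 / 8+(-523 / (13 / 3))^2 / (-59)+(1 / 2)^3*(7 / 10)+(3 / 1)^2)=0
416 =416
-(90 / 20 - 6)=3 / 2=1.50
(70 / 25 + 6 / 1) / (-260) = -11 / 325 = -0.03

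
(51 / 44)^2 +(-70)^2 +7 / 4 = 9492389 / 1936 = 4903.09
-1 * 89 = -89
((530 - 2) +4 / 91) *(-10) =-480520 / 91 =-5280.44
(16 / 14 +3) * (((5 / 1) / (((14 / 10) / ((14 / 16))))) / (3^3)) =725 / 1512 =0.48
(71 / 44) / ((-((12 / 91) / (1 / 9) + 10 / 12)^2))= -5291559 / 13382699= -0.40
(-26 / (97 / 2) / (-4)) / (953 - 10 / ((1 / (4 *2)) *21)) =273 / 1933501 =0.00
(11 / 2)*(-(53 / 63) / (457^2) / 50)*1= -583 / 1315748700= -0.00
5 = 5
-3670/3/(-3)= 3670/9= 407.78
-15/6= -5/2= -2.50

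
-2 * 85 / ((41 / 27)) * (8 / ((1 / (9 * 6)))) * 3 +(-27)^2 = -5918751 / 41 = -144359.78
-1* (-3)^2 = -9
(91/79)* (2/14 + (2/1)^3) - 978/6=-12136/79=-153.62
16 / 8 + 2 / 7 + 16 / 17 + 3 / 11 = 4581 / 1309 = 3.50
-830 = -830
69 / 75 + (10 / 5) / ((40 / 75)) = 467 / 100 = 4.67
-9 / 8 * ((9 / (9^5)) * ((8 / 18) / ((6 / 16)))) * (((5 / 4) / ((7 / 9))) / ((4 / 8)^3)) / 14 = -20 / 107163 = -0.00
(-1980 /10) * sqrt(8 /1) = -396 * sqrt(2) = -560.03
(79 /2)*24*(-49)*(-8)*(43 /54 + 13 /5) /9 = 56795312 /405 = 140235.34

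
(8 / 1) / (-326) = -4 / 163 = -0.02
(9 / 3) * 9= 27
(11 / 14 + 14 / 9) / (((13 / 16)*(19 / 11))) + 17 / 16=679897 / 248976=2.73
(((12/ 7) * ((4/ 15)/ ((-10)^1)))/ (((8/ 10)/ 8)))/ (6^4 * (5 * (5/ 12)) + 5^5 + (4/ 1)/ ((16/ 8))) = -16/ 203945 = -0.00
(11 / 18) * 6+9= 38 / 3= 12.67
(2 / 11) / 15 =2 / 165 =0.01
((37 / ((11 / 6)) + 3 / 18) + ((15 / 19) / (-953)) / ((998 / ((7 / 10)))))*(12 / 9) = 24269064905 / 894503907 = 27.13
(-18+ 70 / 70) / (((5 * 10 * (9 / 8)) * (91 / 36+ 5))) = -272 / 6775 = -0.04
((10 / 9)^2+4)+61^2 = 301825 / 81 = 3726.23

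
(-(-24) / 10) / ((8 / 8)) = 12 / 5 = 2.40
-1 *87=-87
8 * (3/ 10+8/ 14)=244/ 35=6.97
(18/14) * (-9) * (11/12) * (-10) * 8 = 5940/7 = 848.57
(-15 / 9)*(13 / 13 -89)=440 / 3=146.67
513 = 513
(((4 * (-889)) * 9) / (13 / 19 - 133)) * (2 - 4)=-202692 / 419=-483.75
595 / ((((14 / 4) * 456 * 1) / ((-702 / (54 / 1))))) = -1105 / 228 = -4.85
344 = 344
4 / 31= 0.13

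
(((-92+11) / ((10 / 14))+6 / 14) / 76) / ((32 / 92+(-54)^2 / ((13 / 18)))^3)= -52846987323 / 2340601393777225564160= -0.00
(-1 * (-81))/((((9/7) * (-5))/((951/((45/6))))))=-39942/25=-1597.68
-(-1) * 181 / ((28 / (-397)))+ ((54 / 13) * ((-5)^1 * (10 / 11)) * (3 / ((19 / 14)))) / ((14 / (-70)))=-179359469 / 76076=-2357.64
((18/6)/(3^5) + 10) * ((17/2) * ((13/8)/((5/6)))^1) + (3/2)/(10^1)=179393/1080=166.10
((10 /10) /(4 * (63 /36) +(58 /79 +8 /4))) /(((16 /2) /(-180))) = -3555 /1538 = -2.31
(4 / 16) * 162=81 / 2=40.50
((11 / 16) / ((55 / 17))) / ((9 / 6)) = 17 / 120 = 0.14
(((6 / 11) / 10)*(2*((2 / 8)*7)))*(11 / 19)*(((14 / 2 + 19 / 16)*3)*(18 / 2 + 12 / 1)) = 57.01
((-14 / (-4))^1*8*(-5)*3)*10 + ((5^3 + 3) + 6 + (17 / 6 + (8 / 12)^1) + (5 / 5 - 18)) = -8159 / 2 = -4079.50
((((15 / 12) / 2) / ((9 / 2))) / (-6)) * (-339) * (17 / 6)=9605 / 432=22.23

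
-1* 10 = -10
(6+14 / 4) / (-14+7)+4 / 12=-43 / 42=-1.02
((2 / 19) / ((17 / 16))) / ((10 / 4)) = 64 / 1615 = 0.04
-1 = -1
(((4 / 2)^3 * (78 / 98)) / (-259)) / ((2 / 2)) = -0.02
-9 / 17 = -0.53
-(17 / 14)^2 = -289 / 196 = -1.47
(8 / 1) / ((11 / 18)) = 144 / 11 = 13.09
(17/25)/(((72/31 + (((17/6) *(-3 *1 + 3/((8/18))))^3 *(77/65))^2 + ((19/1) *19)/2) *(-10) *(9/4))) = -46694662144/3119669140931611875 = -0.00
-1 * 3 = -3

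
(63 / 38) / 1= 63 / 38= 1.66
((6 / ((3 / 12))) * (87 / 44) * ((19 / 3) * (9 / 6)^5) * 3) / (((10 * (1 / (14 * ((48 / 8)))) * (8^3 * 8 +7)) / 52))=328975101 / 451330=728.90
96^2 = 9216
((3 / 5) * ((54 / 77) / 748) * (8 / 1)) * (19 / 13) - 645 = -644.99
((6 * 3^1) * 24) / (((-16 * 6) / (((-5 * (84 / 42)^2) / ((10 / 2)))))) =18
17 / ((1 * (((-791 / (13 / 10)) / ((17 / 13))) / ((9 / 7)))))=-2601 / 55370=-0.05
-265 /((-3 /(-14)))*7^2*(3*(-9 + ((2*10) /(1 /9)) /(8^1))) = -2454165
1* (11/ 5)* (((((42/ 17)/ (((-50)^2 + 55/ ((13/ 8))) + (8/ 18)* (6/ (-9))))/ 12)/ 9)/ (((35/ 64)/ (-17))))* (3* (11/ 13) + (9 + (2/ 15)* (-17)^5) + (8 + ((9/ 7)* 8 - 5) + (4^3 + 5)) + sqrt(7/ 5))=22729159552/ 194529125 - 3432* sqrt(35)/ 27789875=116.84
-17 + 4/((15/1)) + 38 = 319/15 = 21.27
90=90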